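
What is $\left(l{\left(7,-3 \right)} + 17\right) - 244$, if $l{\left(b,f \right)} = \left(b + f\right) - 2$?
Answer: $-225$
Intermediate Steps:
$l{\left(b,f \right)} = -2 + b + f$
$\left(l{\left(7,-3 \right)} + 17\right) - 244 = \left(\left(-2 + 7 - 3\right) + 17\right) - 244 = \left(2 + 17\right) - 244 = 19 - 244 = -225$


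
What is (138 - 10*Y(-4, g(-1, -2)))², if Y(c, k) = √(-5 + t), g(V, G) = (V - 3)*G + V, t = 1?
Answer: 18644 - 5520*I ≈ 18644.0 - 5520.0*I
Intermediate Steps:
g(V, G) = V + G*(-3 + V) (g(V, G) = (-3 + V)*G + V = G*(-3 + V) + V = V + G*(-3 + V))
Y(c, k) = 2*I (Y(c, k) = √(-5 + 1) = √(-4) = 2*I)
(138 - 10*Y(-4, g(-1, -2)))² = (138 - 20*I)²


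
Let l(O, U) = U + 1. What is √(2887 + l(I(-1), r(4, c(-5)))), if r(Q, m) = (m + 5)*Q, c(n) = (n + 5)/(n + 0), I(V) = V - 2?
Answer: 2*√727 ≈ 53.926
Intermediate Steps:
I(V) = -2 + V
c(n) = (5 + n)/n
r(Q, m) = Q*(5 + m) (r(Q, m) = (5 + m)*Q = Q*(5 + m))
l(O, U) = 1 + U
√(2887 + l(I(-1), r(4, c(-5)))) = √(2887 + (1 + 4*(5 + (5 - 5)/(-5)))) = √(2887 + (1 + 4*(5 - ⅕*0))) = √(2887 + (1 + 4*(5 + 0))) = √(2887 + (1 + 4*5)) = √(2887 + (1 + 20)) = √(2887 + 21) = √2908 = 2*√727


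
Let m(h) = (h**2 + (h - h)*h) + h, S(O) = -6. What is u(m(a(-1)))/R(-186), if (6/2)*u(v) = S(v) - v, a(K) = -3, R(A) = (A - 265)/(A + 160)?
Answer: -104/451 ≈ -0.23060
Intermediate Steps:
R(A) = (-265 + A)/(160 + A)
m(h) = h + h**2 (m(h) = (h**2 + 0*h) + h = (h**2 + 0) + h = h**2 + h = h + h**2)
u(v) = -2 - v/3 (u(v) = (-6 - v)/3 = -2 - v/3)
u(m(a(-1)))/R(-186) = (-2 - (-1)*(1 - 3))/(((-265 - 186)/(160 - 186))) = (-2 - (-1)*(-2))/((-451/(-26))) = (-2 - 1/3*6)/((-1/26*(-451))) = (-2 - 2)/(451/26) = -4*26/451 = -104/451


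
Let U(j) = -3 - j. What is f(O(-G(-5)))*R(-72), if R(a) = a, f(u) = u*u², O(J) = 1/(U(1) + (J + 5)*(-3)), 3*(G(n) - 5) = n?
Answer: 8/81 ≈ 0.098765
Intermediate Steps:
G(n) = 5 + n/3
O(J) = 1/(-19 - 3*J) (O(J) = 1/((-3 - 1*1) + (J + 5)*(-3)) = 1/((-3 - 1) + (5 + J)*(-3)) = 1/(-4 + (-15 - 3*J)) = 1/(-19 - 3*J))
f(u) = u³
f(O(-G(-5)))*R(-72) = (-1/(19 + 3*(-(5 + (⅓)*(-5)))))³*(-72) = (-1/(19 + 3*(-(5 - 5/3))))³*(-72) = (-1/(19 + 3*(-1*10/3)))³*(-72) = (-1/(19 + 3*(-10/3)))³*(-72) = (-1/(19 - 10))³*(-72) = (-1/9)³*(-72) = (-1*⅑)³*(-72) = (-⅑)³*(-72) = -1/729*(-72) = 8/81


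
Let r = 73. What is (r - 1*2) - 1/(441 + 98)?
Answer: 38268/539 ≈ 70.998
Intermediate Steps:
(r - 1*2) - 1/(441 + 98) = (73 - 1*2) - 1/(441 + 98) = (73 - 2) - 1/539 = 71 - 1*1/539 = 71 - 1/539 = 38268/539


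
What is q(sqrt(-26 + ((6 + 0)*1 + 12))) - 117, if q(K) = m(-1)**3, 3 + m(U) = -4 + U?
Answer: -629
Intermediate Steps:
m(U) = -7 + U (m(U) = -3 + (-4 + U) = -7 + U)
q(K) = -512 (q(K) = (-7 - 1)**3 = (-8)**3 = -512)
q(sqrt(-26 + ((6 + 0)*1 + 12))) - 117 = -512 - 117 = -629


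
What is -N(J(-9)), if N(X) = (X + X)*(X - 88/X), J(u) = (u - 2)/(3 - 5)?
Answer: 231/2 ≈ 115.50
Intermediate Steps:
J(u) = 1 - u/2 (J(u) = (-2 + u)/(-2) = (-2 + u)*(-1/2) = 1 - u/2)
N(X) = 2*X*(X - 88/X) (N(X) = (2*X)*(X - 88/X) = 2*X*(X - 88/X))
-N(J(-9)) = -(-176 + 2*(1 - 1/2*(-9))**2) = -(-176 + 2*(1 + 9/2)**2) = -(-176 + 2*(11/2)**2) = -(-176 + 2*(121/4)) = -(-176 + 121/2) = -1*(-231/2) = 231/2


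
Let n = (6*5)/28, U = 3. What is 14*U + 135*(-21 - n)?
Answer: -41127/14 ≈ -2937.6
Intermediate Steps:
n = 15/14 (n = 30*(1/28) = 15/14 ≈ 1.0714)
14*U + 135*(-21 - n) = 14*3 + 135*(-21 - 1*15/14) = 42 + 135*(-21 - 15/14) = 42 + 135*(-309/14) = 42 - 41715/14 = -41127/14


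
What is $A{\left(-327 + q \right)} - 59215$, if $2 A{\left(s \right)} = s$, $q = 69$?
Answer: $-59344$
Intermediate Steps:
$A{\left(s \right)} = \frac{s}{2}$
$A{\left(-327 + q \right)} - 59215 = \frac{-327 + 69}{2} - 59215 = \frac{1}{2} \left(-258\right) - 59215 = -129 - 59215 = -59344$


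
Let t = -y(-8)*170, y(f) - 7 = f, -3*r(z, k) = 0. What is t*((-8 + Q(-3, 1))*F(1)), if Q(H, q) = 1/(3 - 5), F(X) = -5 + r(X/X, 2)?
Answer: 7225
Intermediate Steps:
r(z, k) = 0 (r(z, k) = -1/3*0 = 0)
y(f) = 7 + f
F(X) = -5 (F(X) = -5 + 0 = -5)
Q(H, q) = -1/2 (Q(H, q) = 1/(-2) = -1/2)
t = 170 (t = -(7 - 8)*170 = -(-1)*170 = -1*(-170) = 170)
t*((-8 + Q(-3, 1))*F(1)) = 170*((-8 - 1/2)*(-5)) = 170*(-17/2*(-5)) = 170*(85/2) = 7225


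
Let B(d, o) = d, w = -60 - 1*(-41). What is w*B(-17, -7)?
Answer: 323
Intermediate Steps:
w = -19 (w = -60 + 41 = -19)
w*B(-17, -7) = -19*(-17) = 323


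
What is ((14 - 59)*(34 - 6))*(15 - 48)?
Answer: 41580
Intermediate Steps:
((14 - 59)*(34 - 6))*(15 - 48) = -45*28*(-33) = -1260*(-33) = 41580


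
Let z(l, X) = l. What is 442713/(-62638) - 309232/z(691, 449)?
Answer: -19675588699/43282858 ≈ -454.58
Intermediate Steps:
442713/(-62638) - 309232/z(691, 449) = 442713/(-62638) - 309232/691 = 442713*(-1/62638) - 309232*1/691 = -442713/62638 - 309232/691 = -19675588699/43282858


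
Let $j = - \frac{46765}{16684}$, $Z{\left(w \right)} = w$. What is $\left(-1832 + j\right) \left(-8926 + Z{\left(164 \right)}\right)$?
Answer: $\frac{134110527993}{8342} \approx 1.6077 \cdot 10^{7}$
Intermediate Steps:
$j = - \frac{46765}{16684}$ ($j = \left(-46765\right) \frac{1}{16684} = - \frac{46765}{16684} \approx -2.803$)
$\left(-1832 + j\right) \left(-8926 + Z{\left(164 \right)}\right) = \left(-1832 - \frac{46765}{16684}\right) \left(-8926 + 164\right) = \left(- \frac{30611853}{16684}\right) \left(-8762\right) = \frac{134110527993}{8342}$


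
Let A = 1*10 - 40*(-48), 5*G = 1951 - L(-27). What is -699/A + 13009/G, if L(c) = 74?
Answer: 124224827/3622610 ≈ 34.292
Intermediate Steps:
G = 1877/5 (G = (1951 - 1*74)/5 = (1951 - 74)/5 = (⅕)*1877 = 1877/5 ≈ 375.40)
A = 1930 (A = 10 + 1920 = 1930)
-699/A + 13009/G = -699/1930 + 13009/(1877/5) = -699*1/1930 + 13009*(5/1877) = -699/1930 + 65045/1877 = 124224827/3622610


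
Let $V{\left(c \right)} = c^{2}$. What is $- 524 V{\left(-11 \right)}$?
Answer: $-63404$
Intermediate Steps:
$- 524 V{\left(-11 \right)} = - 524 \left(-11\right)^{2} = \left(-524\right) 121 = -63404$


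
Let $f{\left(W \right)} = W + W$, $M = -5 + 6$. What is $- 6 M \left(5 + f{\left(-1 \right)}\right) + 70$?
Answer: $52$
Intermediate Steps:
$M = 1$
$f{\left(W \right)} = 2 W$
$- 6 M \left(5 + f{\left(-1 \right)}\right) + 70 = - 6 \cdot 1 \left(5 + 2 \left(-1\right)\right) + 70 = - 6 \cdot 1 \left(5 - 2\right) + 70 = - 6 \cdot 1 \cdot 3 + 70 = \left(-6\right) 3 + 70 = -18 + 70 = 52$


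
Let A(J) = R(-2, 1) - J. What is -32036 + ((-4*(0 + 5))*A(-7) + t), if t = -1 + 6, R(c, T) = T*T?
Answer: -32191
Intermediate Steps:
R(c, T) = T**2
A(J) = 1 - J (A(J) = 1**2 - J = 1 - J)
t = 5
-32036 + ((-4*(0 + 5))*A(-7) + t) = -32036 + ((-4*(0 + 5))*(1 - 1*(-7)) + 5) = -32036 + ((-4*5)*(1 + 7) + 5) = -32036 + (-20*8 + 5) = -32036 + (-160 + 5) = -32036 - 155 = -32191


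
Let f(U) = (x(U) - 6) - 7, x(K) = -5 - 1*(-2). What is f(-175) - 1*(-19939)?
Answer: 19923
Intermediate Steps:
x(K) = -3 (x(K) = -5 + 2 = -3)
f(U) = -16 (f(U) = (-3 - 6) - 7 = -9 - 7 = -16)
f(-175) - 1*(-19939) = -16 - 1*(-19939) = -16 + 19939 = 19923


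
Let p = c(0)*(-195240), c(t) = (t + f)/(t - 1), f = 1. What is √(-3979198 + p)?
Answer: I*√3783958 ≈ 1945.2*I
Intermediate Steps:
c(t) = (1 + t)/(-1 + t) (c(t) = (t + 1)/(t - 1) = (1 + t)/(-1 + t))
p = 195240 (p = ((1 + 0)/(-1 + 0))*(-195240) = (1/(-1))*(-195240) = -1*1*(-195240) = -1*(-195240) = 195240)
√(-3979198 + p) = √(-3979198 + 195240) = √(-3783958) = I*√3783958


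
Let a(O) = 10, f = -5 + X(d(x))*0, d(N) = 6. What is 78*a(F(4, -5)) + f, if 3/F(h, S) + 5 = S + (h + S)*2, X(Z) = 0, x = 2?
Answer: 775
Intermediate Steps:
f = -5 (f = -5 + 0*0 = -5 + 0 = -5)
F(h, S) = 3/(-5 + 2*h + 3*S) (F(h, S) = 3/(-5 + (S + (h + S)*2)) = 3/(-5 + (S + (S + h)*2)) = 3/(-5 + (S + (2*S + 2*h))) = 3/(-5 + (2*h + 3*S)) = 3/(-5 + 2*h + 3*S))
78*a(F(4, -5)) + f = 78*10 - 5 = 780 - 5 = 775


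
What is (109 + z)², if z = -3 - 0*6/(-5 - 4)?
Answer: 11236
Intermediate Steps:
z = -3 (z = -3 - 0/(-9) = -3 - 0*(-1)/9 = -3 - 1*0 = -3 + 0 = -3)
(109 + z)² = (109 - 3)² = 106² = 11236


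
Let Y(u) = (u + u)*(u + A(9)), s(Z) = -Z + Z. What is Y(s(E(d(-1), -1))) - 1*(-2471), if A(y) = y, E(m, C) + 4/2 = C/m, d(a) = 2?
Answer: 2471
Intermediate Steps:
E(m, C) = -2 + C/m
s(Z) = 0
Y(u) = 2*u*(9 + u) (Y(u) = (u + u)*(u + 9) = (2*u)*(9 + u) = 2*u*(9 + u))
Y(s(E(d(-1), -1))) - 1*(-2471) = 2*0*(9 + 0) - 1*(-2471) = 2*0*9 + 2471 = 0 + 2471 = 2471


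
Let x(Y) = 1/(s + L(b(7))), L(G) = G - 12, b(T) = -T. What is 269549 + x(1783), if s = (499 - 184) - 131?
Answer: 44475586/165 ≈ 2.6955e+5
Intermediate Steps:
L(G) = -12 + G
s = 184 (s = 315 - 131 = 184)
x(Y) = 1/165 (x(Y) = 1/(184 + (-12 - 1*7)) = 1/(184 + (-12 - 7)) = 1/(184 - 19) = 1/165)
269549 + x(1783) = 269549 + 1/165 = 44475586/165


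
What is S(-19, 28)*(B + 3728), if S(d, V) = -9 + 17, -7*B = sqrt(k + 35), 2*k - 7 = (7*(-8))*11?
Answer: 29824 - 4*I*sqrt(22) ≈ 29824.0 - 18.762*I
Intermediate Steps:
k = -609/2 (k = 7/2 + ((7*(-8))*11)/2 = 7/2 + (-56*11)/2 = 7/2 + (1/2)*(-616) = 7/2 - 308 = -609/2 ≈ -304.50)
B = -I*sqrt(22)/2 (B = -sqrt(-609/2 + 35)/7 = -I*sqrt(22)/2 ≈ -2.3452*I)
S(d, V) = 8
S(-19, 28)*(B + 3728) = 8*(-I*sqrt(22)/2 + 3728) = 8*(3728 - I*sqrt(22)/2) = 29824 - 4*I*sqrt(22)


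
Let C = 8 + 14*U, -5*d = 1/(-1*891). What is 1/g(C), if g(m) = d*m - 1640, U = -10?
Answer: -135/221404 ≈ -0.00060975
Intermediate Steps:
d = 1/4455 (d = -1/(5*((-1*891))) = -⅕/(-891) = -⅕*(-1/891) = 1/4455 ≈ 0.00022447)
C = -132 (C = 8 + 14*(-10) = 8 - 140 = -132)
g(m) = -1640 + m/4455 (g(m) = m/4455 - 1640 = -1640 + m/4455)
1/g(C) = 1/(-1640 + (1/4455)*(-132)) = 1/(-1640 - 4/135) = 1/(-221404/135) = -135/221404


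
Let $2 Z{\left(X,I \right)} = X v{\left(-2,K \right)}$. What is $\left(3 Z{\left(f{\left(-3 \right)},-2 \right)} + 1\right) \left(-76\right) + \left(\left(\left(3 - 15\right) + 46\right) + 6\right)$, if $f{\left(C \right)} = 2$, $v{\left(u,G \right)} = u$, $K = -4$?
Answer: $420$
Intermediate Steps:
$Z{\left(X,I \right)} = - X$ ($Z{\left(X,I \right)} = \frac{X \left(-2\right)}{2} = \frac{\left(-2\right) X}{2} = - X$)
$\left(3 Z{\left(f{\left(-3 \right)},-2 \right)} + 1\right) \left(-76\right) + \left(\left(\left(3 - 15\right) + 46\right) + 6\right) = \left(3 \left(\left(-1\right) 2\right) + 1\right) \left(-76\right) + \left(\left(\left(3 - 15\right) + 46\right) + 6\right) = \left(3 \left(-2\right) + 1\right) \left(-76\right) + \left(\left(-12 + 46\right) + 6\right) = \left(-6 + 1\right) \left(-76\right) + \left(34 + 6\right) = \left(-5\right) \left(-76\right) + 40 = 380 + 40 = 420$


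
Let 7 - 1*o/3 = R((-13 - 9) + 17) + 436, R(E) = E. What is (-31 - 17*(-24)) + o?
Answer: -895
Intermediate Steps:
o = -1272 (o = 21 - 3*(((-13 - 9) + 17) + 436) = 21 - 3*((-22 + 17) + 436) = 21 - 3*(-5 + 436) = 21 - 3*431 = 21 - 1293 = -1272)
(-31 - 17*(-24)) + o = (-31 - 17*(-24)) - 1272 = (-31 + 408) - 1272 = 377 - 1272 = -895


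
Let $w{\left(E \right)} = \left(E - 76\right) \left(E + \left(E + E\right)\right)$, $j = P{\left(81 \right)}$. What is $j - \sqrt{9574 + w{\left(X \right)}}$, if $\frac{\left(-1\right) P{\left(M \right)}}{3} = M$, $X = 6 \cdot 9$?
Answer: $-243 - \sqrt{6010} \approx -320.52$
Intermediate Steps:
$X = 54$
$P{\left(M \right)} = - 3 M$
$j = -243$ ($j = \left(-3\right) 81 = -243$)
$w{\left(E \right)} = 3 E \left(-76 + E\right)$ ($w{\left(E \right)} = \left(-76 + E\right) \left(E + 2 E\right) = \left(-76 + E\right) 3 E = 3 E \left(-76 + E\right)$)
$j - \sqrt{9574 + w{\left(X \right)}} = -243 - \sqrt{9574 + 3 \cdot 54 \left(-76 + 54\right)} = -243 - \sqrt{9574 + 3 \cdot 54 \left(-22\right)} = -243 - \sqrt{9574 - 3564} = -243 - \sqrt{6010}$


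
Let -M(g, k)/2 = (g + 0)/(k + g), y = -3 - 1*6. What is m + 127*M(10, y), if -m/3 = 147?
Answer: -2981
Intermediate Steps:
m = -441 (m = -3*147 = -441)
y = -9 (y = -3 - 6 = -9)
M(g, k) = -2*g/(g + k) (M(g, k) = -2*(g + 0)/(k + g) = -2*g/(g + k))
m + 127*M(10, y) = -441 + 127*(-2*10/(10 - 9)) = -441 + 127*(-2*10/1) = -441 + 127*(-2*10*1) = -441 + 127*(-20) = -441 - 2540 = -2981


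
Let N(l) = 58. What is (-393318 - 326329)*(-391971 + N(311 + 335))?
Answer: 282039014711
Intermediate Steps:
(-393318 - 326329)*(-391971 + N(311 + 335)) = (-393318 - 326329)*(-391971 + 58) = -719647*(-391913) = 282039014711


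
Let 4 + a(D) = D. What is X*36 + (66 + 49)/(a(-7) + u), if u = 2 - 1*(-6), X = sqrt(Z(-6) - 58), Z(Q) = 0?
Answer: -115/3 + 36*I*sqrt(58) ≈ -38.333 + 274.17*I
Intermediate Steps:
a(D) = -4 + D
X = I*sqrt(58) (X = sqrt(0 - 58) = sqrt(-58) = I*sqrt(58) ≈ 7.6158*I)
u = 8 (u = 2 + 6 = 8)
X*36 + (66 + 49)/(a(-7) + u) = (I*sqrt(58))*36 + (66 + 49)/((-4 - 7) + 8) = 36*I*sqrt(58) + 115/(-11 + 8) = 36*I*sqrt(58) + 115/(-3) = 36*I*sqrt(58) + 115*(-1/3) = 36*I*sqrt(58) - 115/3 = -115/3 + 36*I*sqrt(58)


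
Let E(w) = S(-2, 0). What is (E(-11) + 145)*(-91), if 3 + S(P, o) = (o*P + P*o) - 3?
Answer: -12649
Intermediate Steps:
S(P, o) = -6 + 2*P*o (S(P, o) = -3 + ((o*P + P*o) - 3) = -3 + ((P*o + P*o) - 3) = -3 + (2*P*o - 3) = -3 + (-3 + 2*P*o) = -6 + 2*P*o)
E(w) = -6 (E(w) = -6 + 2*(-2)*0 = -6 + 0 = -6)
(E(-11) + 145)*(-91) = (-6 + 145)*(-91) = 139*(-91) = -12649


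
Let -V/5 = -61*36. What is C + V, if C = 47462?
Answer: 58442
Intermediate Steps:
V = 10980 (V = -(-305)*36 = -5*(-2196) = 10980)
C + V = 47462 + 10980 = 58442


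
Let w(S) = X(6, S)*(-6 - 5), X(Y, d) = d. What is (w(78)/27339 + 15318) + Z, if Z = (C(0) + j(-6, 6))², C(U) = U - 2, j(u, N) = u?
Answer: 10782760/701 ≈ 15382.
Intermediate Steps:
C(U) = -2 + U
w(S) = -11*S (w(S) = S*(-6 - 5) = S*(-11) = -11*S)
Z = 64 (Z = ((-2 + 0) - 6)² = (-2 - 6)² = (-8)² = 64)
(w(78)/27339 + 15318) + Z = (-11*78/27339 + 15318) + 64 = (-858*1/27339 + 15318) + 64 = (-22/701 + 15318) + 64 = 10737896/701 + 64 = 10782760/701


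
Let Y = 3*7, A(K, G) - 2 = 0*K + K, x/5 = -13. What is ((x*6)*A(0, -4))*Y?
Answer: -16380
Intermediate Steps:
x = -65 (x = 5*(-13) = -65)
A(K, G) = 2 + K (A(K, G) = 2 + (0*K + K) = 2 + (0 + K) = 2 + K)
Y = 21
((x*6)*A(0, -4))*Y = ((-65*6)*(2 + 0))*21 = -390*2*21 = -780*21 = -16380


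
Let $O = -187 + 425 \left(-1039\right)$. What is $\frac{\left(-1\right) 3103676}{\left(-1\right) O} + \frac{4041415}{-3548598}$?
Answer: $- \frac{711057889971}{87090874982} \approx -8.1646$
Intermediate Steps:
$O = -441762$ ($O = -187 - 441575 = -441762$)
$\frac{\left(-1\right) 3103676}{\left(-1\right) O} + \frac{4041415}{-3548598} = \frac{\left(-1\right) 3103676}{\left(-1\right) \left(-441762\right)} + \frac{4041415}{-3548598} = - \frac{3103676}{441762} + 4041415 \left(- \frac{1}{3548598}\right) = \left(-3103676\right) \frac{1}{441762} - \frac{4041415}{3548598} = - \frac{1551838}{220881} - \frac{4041415}{3548598} = - \frac{711057889971}{87090874982}$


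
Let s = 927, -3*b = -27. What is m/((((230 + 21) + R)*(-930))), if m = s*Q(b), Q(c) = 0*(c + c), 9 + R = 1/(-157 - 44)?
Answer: 0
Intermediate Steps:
b = 9 (b = -⅓*(-27) = 9)
R = -1810/201 (R = -9 + 1/(-157 - 44) = -9 + 1/(-201) = -9 - 1/201 = -1810/201 ≈ -9.0050)
Q(c) = 0 (Q(c) = 0*(2*c) = 0)
m = 0 (m = 927*0 = 0)
m/((((230 + 21) + R)*(-930))) = 0/((((230 + 21) - 1810/201)*(-930))) = 0/(((251 - 1810/201)*(-930))) = 0/(((48641/201)*(-930))) = 0/(-15078710/67) = 0*(-67/15078710) = 0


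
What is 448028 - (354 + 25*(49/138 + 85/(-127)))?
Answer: 7846072199/17526 ≈ 4.4768e+5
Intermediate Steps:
448028 - (354 + 25*(49/138 + 85/(-127))) = 448028 - (354 + 25*(49*(1/138) + 85*(-1/127))) = 448028 - (354 + 25*(49/138 - 85/127)) = 448028 - (354 + 25*(-5507/17526)) = 448028 - (354 - 137675/17526) = 448028 - 1*6066529/17526 = 448028 - 6066529/17526 = 7846072199/17526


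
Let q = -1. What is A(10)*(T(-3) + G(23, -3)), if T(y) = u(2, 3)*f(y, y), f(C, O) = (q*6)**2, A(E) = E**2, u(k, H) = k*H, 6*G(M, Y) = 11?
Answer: 65350/3 ≈ 21783.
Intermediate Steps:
G(M, Y) = 11/6 (G(M, Y) = (1/6)*11 = 11/6)
u(k, H) = H*k
f(C, O) = 36 (f(C, O) = (-1*6)**2 = (-6)**2 = 36)
T(y) = 216 (T(y) = (3*2)*36 = 6*36 = 216)
A(10)*(T(-3) + G(23, -3)) = 10**2*(216 + 11/6) = 100*(1307/6) = 65350/3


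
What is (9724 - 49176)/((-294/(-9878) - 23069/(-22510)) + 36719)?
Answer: -4386150664280/4082421470671 ≈ -1.0744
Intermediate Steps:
(9724 - 49176)/((-294/(-9878) - 23069/(-22510)) + 36719) = -39452/((-294*(-1/9878) - 23069*(-1/22510)) + 36719) = -39452/((147/4939 + 23069/22510) + 36719) = -39452/(117246761/111176890 + 36719) = -39452/4082421470671/111176890 = -39452*111176890/4082421470671 = -4386150664280/4082421470671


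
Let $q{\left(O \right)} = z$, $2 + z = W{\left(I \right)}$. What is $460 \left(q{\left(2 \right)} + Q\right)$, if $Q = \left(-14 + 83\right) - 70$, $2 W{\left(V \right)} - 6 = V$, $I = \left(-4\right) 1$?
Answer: $-920$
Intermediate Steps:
$I = -4$
$W{\left(V \right)} = 3 + \frac{V}{2}$
$z = -1$ ($z = -2 + \left(3 + \frac{1}{2} \left(-4\right)\right) = -2 + \left(3 - 2\right) = -2 + 1 = -1$)
$q{\left(O \right)} = -1$
$Q = -1$ ($Q = 69 - 70 = -1$)
$460 \left(q{\left(2 \right)} + Q\right) = 460 \left(-1 - 1\right) = 460 \left(-2\right) = -920$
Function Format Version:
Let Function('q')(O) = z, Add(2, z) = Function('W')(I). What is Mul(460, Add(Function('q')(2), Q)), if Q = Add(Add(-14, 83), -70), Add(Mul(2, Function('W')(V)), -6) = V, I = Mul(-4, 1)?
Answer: -920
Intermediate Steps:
I = -4
Function('W')(V) = Add(3, Mul(Rational(1, 2), V))
z = -1 (z = Add(-2, Add(3, Mul(Rational(1, 2), -4))) = Add(-2, Add(3, -2)) = Add(-2, 1) = -1)
Function('q')(O) = -1
Q = -1 (Q = Add(69, -70) = -1)
Mul(460, Add(Function('q')(2), Q)) = Mul(460, Add(-1, -1)) = Mul(460, -2) = -920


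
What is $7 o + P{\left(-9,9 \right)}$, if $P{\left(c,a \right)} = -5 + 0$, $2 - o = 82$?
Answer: $-565$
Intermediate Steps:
$o = -80$ ($o = 2 - 82 = -80$)
$P{\left(c,a \right)} = -5$
$7 o + P{\left(-9,9 \right)} = 7 \left(-80\right) - 5 = -560 - 5 = -565$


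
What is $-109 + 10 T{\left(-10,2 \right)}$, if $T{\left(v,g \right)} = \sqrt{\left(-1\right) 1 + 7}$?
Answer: $-109 + 10 \sqrt{6} \approx -84.505$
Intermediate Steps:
$T{\left(v,g \right)} = \sqrt{6}$ ($T{\left(v,g \right)} = \sqrt{-1 + 7} = \sqrt{6}$)
$-109 + 10 T{\left(-10,2 \right)} = -109 + 10 \sqrt{6}$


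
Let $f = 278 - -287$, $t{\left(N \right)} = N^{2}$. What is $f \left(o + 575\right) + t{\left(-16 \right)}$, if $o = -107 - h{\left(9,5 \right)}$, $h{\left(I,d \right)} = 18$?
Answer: $254506$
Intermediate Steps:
$f = 565$ ($f = 278 + 287 = 565$)
$o = -125$ ($o = -107 - 18 = -125$)
$f \left(o + 575\right) + t{\left(-16 \right)} = 565 \left(-125 + 575\right) + \left(-16\right)^{2} = 565 \cdot 450 + 256 = 254250 + 256 = 254506$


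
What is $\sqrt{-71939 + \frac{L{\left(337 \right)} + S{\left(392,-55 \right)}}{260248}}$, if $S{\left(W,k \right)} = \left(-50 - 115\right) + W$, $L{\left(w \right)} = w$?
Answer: $\frac{i \sqrt{304522370699774}}{65062} \approx 268.21 i$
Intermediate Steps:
$S{\left(W,k \right)} = -165 + W$
$\sqrt{-71939 + \frac{L{\left(337 \right)} + S{\left(392,-55 \right)}}{260248}} = \sqrt{-71939 + \frac{337 + \left(-165 + 392\right)}{260248}} = \sqrt{-71939 + \left(337 + 227\right) \frac{1}{260248}} = \sqrt{-71939 + 564 \cdot \frac{1}{260248}} = \sqrt{-71939 + \frac{141}{65062}} = \sqrt{- \frac{4680495077}{65062}} = \frac{i \sqrt{304522370699774}}{65062}$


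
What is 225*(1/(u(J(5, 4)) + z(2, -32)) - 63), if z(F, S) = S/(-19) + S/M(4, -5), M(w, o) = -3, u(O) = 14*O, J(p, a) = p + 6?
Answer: -134394525/9482 ≈ -14174.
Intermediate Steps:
J(p, a) = 6 + p
z(F, S) = -22*S/57 (z(F, S) = S/(-19) + S/(-3) = S*(-1/19) + S*(-1/3) = -S/19 - S/3 = -22*S/57)
225*(1/(u(J(5, 4)) + z(2, -32)) - 63) = 225*(1/(14*(6 + 5) - 22/57*(-32)) - 63) = 225*(1/(14*11 + 704/57) - 63) = 225*(1/(154 + 704/57) - 63) = 225*(1/(9482/57) - 63) = 225*(57/9482 - 63) = 225*(-597309/9482) = -134394525/9482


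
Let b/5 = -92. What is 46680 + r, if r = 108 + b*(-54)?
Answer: 71628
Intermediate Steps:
b = -460 (b = 5*(-92) = -460)
r = 24948 (r = 108 - 460*(-54) = 108 + 24840 = 24948)
46680 + r = 46680 + 24948 = 71628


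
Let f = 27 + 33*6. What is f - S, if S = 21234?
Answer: -21009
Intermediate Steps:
f = 225 (f = 27 + 198 = 225)
f - S = 225 - 1*21234 = 225 - 21234 = -21009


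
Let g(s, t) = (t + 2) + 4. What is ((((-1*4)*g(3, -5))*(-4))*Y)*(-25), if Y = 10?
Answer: -4000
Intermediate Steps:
g(s, t) = 6 + t (g(s, t) = (2 + t) + 4 = 6 + t)
((((-1*4)*g(3, -5))*(-4))*Y)*(-25) = ((((-1*4)*(6 - 5))*(-4))*10)*(-25) = ((-4*1*(-4))*10)*(-25) = (-4*(-4)*10)*(-25) = (16*10)*(-25) = 160*(-25) = -4000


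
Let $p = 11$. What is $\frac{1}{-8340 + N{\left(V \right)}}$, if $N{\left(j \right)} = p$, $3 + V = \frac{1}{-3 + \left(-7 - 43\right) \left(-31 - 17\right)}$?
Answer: $- \frac{1}{8329} \approx -0.00012006$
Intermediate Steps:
$V = - \frac{7190}{2397}$ ($V = -3 + \frac{1}{-3 + \left(-7 - 43\right) \left(-31 - 17\right)} = -3 + \frac{1}{-3 - -2400} = -3 + \frac{1}{-3 + 2400} = -3 + \frac{1}{2397} = - \frac{7190}{2397} \approx -2.9996$)
$N{\left(j \right)} = 11$
$\frac{1}{-8340 + N{\left(V \right)}} = \frac{1}{-8340 + 11} = \frac{1}{-8329} = - \frac{1}{8329}$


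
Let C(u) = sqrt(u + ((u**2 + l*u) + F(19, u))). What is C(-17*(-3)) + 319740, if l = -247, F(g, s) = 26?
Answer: 319740 + I*sqrt(9919) ≈ 3.1974e+5 + 99.594*I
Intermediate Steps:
C(u) = sqrt(26 + u**2 - 246*u) (C(u) = sqrt(u + ((u**2 - 247*u) + 26)) = sqrt(u + (26 + u**2 - 247*u)) = sqrt(26 + u**2 - 246*u))
C(-17*(-3)) + 319740 = sqrt(26 + (-17*(-3))**2 - (-4182)*(-3)) + 319740 = sqrt(26 + 51**2 - 246*51) + 319740 = sqrt(26 + 2601 - 12546) + 319740 = sqrt(-9919) + 319740 = I*sqrt(9919) + 319740 = 319740 + I*sqrt(9919)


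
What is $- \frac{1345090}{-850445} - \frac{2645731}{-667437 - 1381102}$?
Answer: $\frac{1001103604761}{348433949971} \approx 2.8731$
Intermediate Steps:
$- \frac{1345090}{-850445} - \frac{2645731}{-667437 - 1381102} = \left(-1345090\right) \left(- \frac{1}{850445}\right) - \frac{2645731}{-667437 - 1381102} = \frac{269018}{170089} - \frac{2645731}{-2048539} = \frac{269018}{170089} - - \frac{2645731}{2048539} = \frac{269018}{170089} + \frac{2645731}{2048539} = \frac{1001103604761}{348433949971}$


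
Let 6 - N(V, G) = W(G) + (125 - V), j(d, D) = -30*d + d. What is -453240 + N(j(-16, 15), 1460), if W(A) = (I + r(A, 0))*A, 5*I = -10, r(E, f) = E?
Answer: -2581575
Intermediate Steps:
I = -2 (I = (⅕)*(-10) = -2)
W(A) = A*(-2 + A) (W(A) = (-2 + A)*A = A*(-2 + A))
j(d, D) = -29*d
N(V, G) = -119 + V - G*(-2 + G) (N(V, G) = 6 - (G*(-2 + G) + (125 - V)) = 6 - (125 - V + G*(-2 + G)) = 6 + (-125 + V - G*(-2 + G)) = -119 + V - G*(-2 + G))
-453240 + N(j(-16, 15), 1460) = -453240 + (-119 - 29*(-16) - 1*1460*(-2 + 1460)) = -453240 + (-119 + 464 - 1*1460*1458) = -453240 + (-119 + 464 - 2128680) = -453240 - 2128335 = -2581575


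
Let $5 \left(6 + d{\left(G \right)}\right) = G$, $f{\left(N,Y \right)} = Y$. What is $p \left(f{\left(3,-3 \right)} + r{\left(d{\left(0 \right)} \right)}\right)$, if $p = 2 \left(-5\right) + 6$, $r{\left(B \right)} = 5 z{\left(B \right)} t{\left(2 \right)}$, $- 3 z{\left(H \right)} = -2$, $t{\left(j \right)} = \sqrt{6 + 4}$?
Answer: $12 - \frac{40 \sqrt{10}}{3} \approx -30.164$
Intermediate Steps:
$t{\left(j \right)} = \sqrt{10}$
$z{\left(H \right)} = \frac{2}{3}$ ($z{\left(H \right)} = \left(- \frac{1}{3}\right) \left(-2\right) = \frac{2}{3}$)
$d{\left(G \right)} = -6 + \frac{G}{5}$
$r{\left(B \right)} = \frac{10 \sqrt{10}}{3}$ ($r{\left(B \right)} = 5 \cdot \frac{2}{3} \sqrt{10} = \frac{10 \sqrt{10}}{3}$)
$p = -4$ ($p = -10 + 6 = -4$)
$p \left(f{\left(3,-3 \right)} + r{\left(d{\left(0 \right)} \right)}\right) = - 4 \left(-3 + \frac{10 \sqrt{10}}{3}\right) = 12 - \frac{40 \sqrt{10}}{3}$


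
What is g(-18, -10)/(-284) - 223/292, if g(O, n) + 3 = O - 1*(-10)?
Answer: -7515/10366 ≈ -0.72497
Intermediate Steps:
g(O, n) = 7 + O (g(O, n) = -3 + (O - 1*(-10)) = -3 + (O + 10) = -3 + (10 + O) = 7 + O)
g(-18, -10)/(-284) - 223/292 = (7 - 18)/(-284) - 223/292 = -11*(-1/284) - 223*1/292 = 11/284 - 223/292 = -7515/10366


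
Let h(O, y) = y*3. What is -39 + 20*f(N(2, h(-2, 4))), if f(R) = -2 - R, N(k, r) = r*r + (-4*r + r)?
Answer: -2239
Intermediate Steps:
h(O, y) = 3*y
N(k, r) = r**2 - 3*r
-39 + 20*f(N(2, h(-2, 4))) = -39 + 20*(-2 - 3*4*(-3 + 3*4)) = -39 + 20*(-2 - 12*(-3 + 12)) = -39 + 20*(-2 - 12*9) = -39 + 20*(-2 - 1*108) = -39 + 20*(-2 - 108) = -39 + 20*(-110) = -39 - 2200 = -2239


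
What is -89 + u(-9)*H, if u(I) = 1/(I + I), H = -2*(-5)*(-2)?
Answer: -791/9 ≈ -87.889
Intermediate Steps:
H = -20 (H = 10*(-2) = -20)
u(I) = 1/(2*I)
-89 + u(-9)*H = -89 + ((½)/(-9))*(-20) = -89 + ((½)*(-⅑))*(-20) = -89 - 1/18*(-20) = -89 + 10/9 = -791/9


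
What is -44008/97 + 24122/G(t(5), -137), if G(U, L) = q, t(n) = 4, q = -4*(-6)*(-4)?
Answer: -3282301/4656 ≈ -704.96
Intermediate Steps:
q = -96 (q = 24*(-4) = -96)
G(U, L) = -96
-44008/97 + 24122/G(t(5), -137) = -44008/97 + 24122/(-96) = -44008*1/97 + 24122*(-1/96) = -44008/97 - 12061/48 = -3282301/4656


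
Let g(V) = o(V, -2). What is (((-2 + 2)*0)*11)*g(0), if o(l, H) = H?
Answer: 0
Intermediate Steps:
g(V) = -2
(((-2 + 2)*0)*11)*g(0) = (((-2 + 2)*0)*11)*(-2) = ((0*0)*11)*(-2) = (0*11)*(-2) = 0*(-2) = 0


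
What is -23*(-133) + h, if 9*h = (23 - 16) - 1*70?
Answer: 3052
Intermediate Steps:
h = -7 (h = ((23 - 16) - 1*70)/9 = (7 - 70)/9 = (⅑)*(-63) = -7)
-23*(-133) + h = -23*(-133) - 7 = 3059 - 7 = 3052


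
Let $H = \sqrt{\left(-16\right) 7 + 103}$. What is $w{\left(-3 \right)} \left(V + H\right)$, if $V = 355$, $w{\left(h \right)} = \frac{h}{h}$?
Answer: $355 + 3 i \approx 355.0 + 3.0 i$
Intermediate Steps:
$w{\left(h \right)} = 1$
$H = 3 i$ ($H = \sqrt{-112 + 103} = \sqrt{-9} = 3 i \approx 3.0 i$)
$w{\left(-3 \right)} \left(V + H\right) = 1 \left(355 + 3 i\right) = 355 + 3 i$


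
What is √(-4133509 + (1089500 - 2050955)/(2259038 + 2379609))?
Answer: I*√88940907715446568366/4638647 ≈ 2033.1*I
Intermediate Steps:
√(-4133509 + (1089500 - 2050955)/(2259038 + 2379609)) = √(-4133509 - 961455/4638647) = √(-19173890083778/4638647) = I*√88940907715446568366/4638647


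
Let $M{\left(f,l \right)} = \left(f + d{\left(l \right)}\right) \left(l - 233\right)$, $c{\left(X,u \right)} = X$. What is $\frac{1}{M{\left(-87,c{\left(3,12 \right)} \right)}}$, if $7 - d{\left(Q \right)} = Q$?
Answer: $\frac{1}{19090} \approx 5.2383 \cdot 10^{-5}$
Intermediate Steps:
$d{\left(Q \right)} = 7 - Q$
$M{\left(f,l \right)} = \left(-233 + l\right) \left(7 + f - l\right)$ ($M{\left(f,l \right)} = \left(f - \left(-7 + l\right)\right) \left(l - 233\right) = \left(7 + f - l\right) \left(-233 + l\right) = \left(-233 + l\right) \left(7 + f - l\right)$)
$\frac{1}{M{\left(-87,c{\left(3,12 \right)} \right)}} = \frac{1}{-1631 - 3^{2} - -20271 + 240 \cdot 3 - 261} = \frac{1}{-1631 - 9 + 20271 + 720 - 261} = \frac{1}{19090}$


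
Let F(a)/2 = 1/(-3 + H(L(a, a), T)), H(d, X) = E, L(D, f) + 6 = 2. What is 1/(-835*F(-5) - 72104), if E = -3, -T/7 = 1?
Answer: -3/215477 ≈ -1.3923e-5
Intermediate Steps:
T = -7 (T = -7*1 = -7)
L(D, f) = -4 (L(D, f) = -6 + 2 = -4)
H(d, X) = -3
F(a) = -⅓ (F(a) = 2/(-3 - 3) = 2/(-6) = 2*(-⅙) = -⅓)
1/(-835*F(-5) - 72104) = 1/(-835*(-⅓) - 72104) = 1/(835/3 - 72104) = 1/(-215477/3) = -3/215477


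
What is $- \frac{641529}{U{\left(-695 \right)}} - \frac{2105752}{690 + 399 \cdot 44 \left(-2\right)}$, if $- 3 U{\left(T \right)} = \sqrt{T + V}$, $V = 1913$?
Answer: $\frac{1052876}{17211} + \frac{91647 \sqrt{1218}}{58} \approx 55207.0$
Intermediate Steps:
$U{\left(T \right)} = - \frac{\sqrt{1913 + T}}{3}$ ($U{\left(T \right)} = - \frac{\sqrt{T + 1913}}{3} = - \frac{\sqrt{1913 + T}}{3}$)
$- \frac{641529}{U{\left(-695 \right)}} - \frac{2105752}{690 + 399 \cdot 44 \left(-2\right)} = - \frac{641529}{\left(- \frac{1}{3}\right) \sqrt{1913 - 695}} - \frac{2105752}{690 + 399 \cdot 44 \left(-2\right)} = - \frac{641529}{\left(- \frac{1}{3}\right) \sqrt{1218}} - \frac{2105752}{690 + 399 \left(-88\right)} = - 641529 \left(- \frac{\sqrt{1218}}{406}\right) - \frac{2105752}{690 - 35112} = \frac{91647 \sqrt{1218}}{58} - \frac{2105752}{-34422} = \frac{91647 \sqrt{1218}}{58} - - \frac{1052876}{17211} = \frac{91647 \sqrt{1218}}{58} + \frac{1052876}{17211} = \frac{1052876}{17211} + \frac{91647 \sqrt{1218}}{58}$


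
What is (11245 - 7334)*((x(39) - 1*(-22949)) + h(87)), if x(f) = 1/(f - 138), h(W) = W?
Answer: 8919281893/99 ≈ 9.0094e+7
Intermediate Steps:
x(f) = 1/(-138 + f)
(11245 - 7334)*((x(39) - 1*(-22949)) + h(87)) = (11245 - 7334)*((1/(-138 + 39) - 1*(-22949)) + 87) = 3911*((1/(-99) + 22949) + 87) = 3911*((-1/99 + 22949) + 87) = 3911*(2271950/99 + 87) = 3911*(2280563/99) = 8919281893/99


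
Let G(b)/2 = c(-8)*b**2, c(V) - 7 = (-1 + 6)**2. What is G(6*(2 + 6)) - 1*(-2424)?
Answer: 149880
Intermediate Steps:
c(V) = 32 (c(V) = 7 + (-1 + 6)**2 = 7 + 5**2 = 7 + 25 = 32)
G(b) = 64*b**2 (G(b) = 2*(32*b**2) = 64*b**2)
G(6*(2 + 6)) - 1*(-2424) = 64*(6*(2 + 6))**2 - 1*(-2424) = 64*(6*8)**2 + 2424 = 64*48**2 + 2424 = 64*2304 + 2424 = 147456 + 2424 = 149880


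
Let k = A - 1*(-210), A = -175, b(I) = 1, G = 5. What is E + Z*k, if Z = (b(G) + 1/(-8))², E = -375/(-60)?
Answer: 2115/64 ≈ 33.047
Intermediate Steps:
E = 25/4 (E = -375*(-1/60) = 25/4 ≈ 6.2500)
Z = 49/64 (Z = (1 + 1/(-8))² = (1 - ⅛)² = (7/8)² = 49/64 ≈ 0.76563)
k = 35 (k = -175 - 1*(-210) = -175 + 210 = 35)
E + Z*k = 25/4 + (49/64)*35 = 25/4 + 1715/64 = 2115/64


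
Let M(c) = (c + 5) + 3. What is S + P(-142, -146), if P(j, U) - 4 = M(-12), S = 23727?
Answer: 23727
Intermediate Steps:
M(c) = 8 + c (M(c) = (5 + c) + 3 = 8 + c)
P(j, U) = 0 (P(j, U) = 4 + (8 - 12) = 4 - 4 = 0)
S + P(-142, -146) = 23727 + 0 = 23727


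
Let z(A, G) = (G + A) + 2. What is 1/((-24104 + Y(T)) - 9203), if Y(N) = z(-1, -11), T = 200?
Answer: -1/33317 ≈ -3.0015e-5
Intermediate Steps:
z(A, G) = 2 + A + G (z(A, G) = (A + G) + 2 = 2 + A + G)
Y(N) = -10 (Y(N) = 2 - 1 - 11 = -10)
1/((-24104 + Y(T)) - 9203) = 1/((-24104 - 10) - 9203) = 1/(-24114 - 9203) = 1/(-33317) = -1/33317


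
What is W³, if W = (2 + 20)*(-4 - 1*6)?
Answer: -10648000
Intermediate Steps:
W = -220 (W = 22*(-4 - 6) = 22*(-10) = -220)
W³ = (-220)³ = -10648000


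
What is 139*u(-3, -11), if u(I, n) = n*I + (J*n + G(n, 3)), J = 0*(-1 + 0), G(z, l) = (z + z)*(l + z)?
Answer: 29051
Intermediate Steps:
G(z, l) = 2*z*(l + z) (G(z, l) = (2*z)*(l + z) = 2*z*(l + z))
J = 0 (J = 0*(-1) = 0)
u(I, n) = I*n + 2*n*(3 + n) (u(I, n) = n*I + (0*n + 2*n*(3 + n)) = I*n + (0 + 2*n*(3 + n)) = I*n + 2*n*(3 + n))
139*u(-3, -11) = 139*(-11*(6 - 3 + 2*(-11))) = 139*(-11*(6 - 3 - 22)) = 139*(-11*(-19)) = 139*209 = 29051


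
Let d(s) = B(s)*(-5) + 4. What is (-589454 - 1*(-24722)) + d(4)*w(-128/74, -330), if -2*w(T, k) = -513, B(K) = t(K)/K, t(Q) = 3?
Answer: -4517343/8 ≈ -5.6467e+5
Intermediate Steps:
B(K) = 3/K
d(s) = 4 - 15/s (d(s) = (3/s)*(-5) + 4 = -15/s + 4 = 4 - 15/s)
w(T, k) = 513/2 (w(T, k) = -½*(-513) = 513/2)
(-589454 - 1*(-24722)) + d(4)*w(-128/74, -330) = (-589454 - 1*(-24722)) + (4 - 15/4)*(513/2) = (-589454 + 24722) + (4 - 15*¼)*(513/2) = -564732 + (4 - 15/4)*(513/2) = -564732 + (¼)*(513/2) = -564732 + 513/8 = -4517343/8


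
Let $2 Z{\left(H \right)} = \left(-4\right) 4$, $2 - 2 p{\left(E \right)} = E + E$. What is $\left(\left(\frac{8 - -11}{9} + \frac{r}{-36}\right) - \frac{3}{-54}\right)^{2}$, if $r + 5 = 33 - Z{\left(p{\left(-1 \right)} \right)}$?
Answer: $\frac{49}{36} \approx 1.3611$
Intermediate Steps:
$p{\left(E \right)} = 1 - E$ ($p{\left(E \right)} = 1 - \frac{E + E}{2} = 1 - \frac{2 E}{2} = 1 - E$)
$Z{\left(H \right)} = -8$ ($Z{\left(H \right)} = \frac{\left(-4\right) 4}{2} = \frac{1}{2} \left(-16\right) = -8$)
$r = 36$ ($r = -5 + \left(33 - -8\right) = -5 + \left(33 + 8\right) = -5 + 41 = 36$)
$\left(\left(\frac{8 - -11}{9} + \frac{r}{-36}\right) - \frac{3}{-54}\right)^{2} = \left(\left(\frac{8 - -11}{9} + \frac{36}{-36}\right) - \frac{3}{-54}\right)^{2} = \left(\left(\left(8 + 11\right) \frac{1}{9} + 36 \left(- \frac{1}{36}\right)\right) - - \frac{1}{18}\right)^{2} = \left(\left(19 \cdot \frac{1}{9} - 1\right) + \frac{1}{18}\right)^{2} = \left(\left(\frac{19}{9} - 1\right) + \frac{1}{18}\right)^{2} = \left(\frac{10}{9} + \frac{1}{18}\right)^{2} = \left(\frac{7}{6}\right)^{2} = \frac{49}{36}$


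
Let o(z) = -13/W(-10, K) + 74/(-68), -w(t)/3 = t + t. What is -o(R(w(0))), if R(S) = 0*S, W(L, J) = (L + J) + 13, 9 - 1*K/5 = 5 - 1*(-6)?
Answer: -183/238 ≈ -0.76891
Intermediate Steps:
K = -10 (K = 45 - 5*(5 - 1*(-6)) = 45 - 5*(5 + 6) = 45 - 5*11 = 45 - 55 = -10)
W(L, J) = 13 + J + L (W(L, J) = (J + L) + 13 = 13 + J + L)
w(t) = -6*t (w(t) = -3*(t + t) = -6*t)
R(S) = 0
o(z) = 183/238 (o(z) = -13/(13 - 10 - 10) + 74/(-68) = -13/(-7) + 74*(-1/68) = -13*(-⅐) - 37/34 = 13/7 - 37/34 = 183/238)
-o(R(w(0))) = -1*183/238 = -183/238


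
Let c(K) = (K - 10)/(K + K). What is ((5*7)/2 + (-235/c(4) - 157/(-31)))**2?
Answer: 3903375529/34596 ≈ 1.1283e+5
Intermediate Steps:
c(K) = (-10 + K)/(2*K) (c(K) = (-10 + K)/((2*K)) = (-10 + K)*(1/(2*K)) = (-10 + K)/(2*K))
((5*7)/2 + (-235/c(4) - 157/(-31)))**2 = ((5*7)/2 + (-235*8/(-10 + 4) - 157/(-31)))**2 = (35*(1/2) + (-235/((1/2)*(1/4)*(-6)) - 157*(-1/31)))**2 = (35/2 + (-235/(-3/4) + 157/31))**2 = (35/2 + (-235*(-4/3) + 157/31))**2 = (35/2 + (940/3 + 157/31))**2 = (35/2 + 29611/93)**2 = (62477/186)**2 = 3903375529/34596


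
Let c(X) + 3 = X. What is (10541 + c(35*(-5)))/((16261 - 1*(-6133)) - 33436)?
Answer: -10363/11042 ≈ -0.93851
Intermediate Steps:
c(X) = -3 + X
(10541 + c(35*(-5)))/((16261 - 1*(-6133)) - 33436) = (10541 + (-3 + 35*(-5)))/((16261 - 1*(-6133)) - 33436) = (10541 + (-3 - 175))/((16261 + 6133) - 33436) = (10541 - 178)/(22394 - 33436) = 10363/(-11042) = 10363*(-1/11042) = -10363/11042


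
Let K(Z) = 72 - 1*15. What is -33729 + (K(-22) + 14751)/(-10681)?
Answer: -360274257/10681 ≈ -33730.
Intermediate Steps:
K(Z) = 57 (K(Z) = 72 - 15 = 57)
-33729 + (K(-22) + 14751)/(-10681) = -33729 + (57 + 14751)/(-10681) = -33729 + 14808*(-1/10681) = -33729 - 14808/10681 = -360274257/10681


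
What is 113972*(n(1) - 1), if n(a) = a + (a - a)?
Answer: 0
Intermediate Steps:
n(a) = a (n(a) = a + 0 = a)
113972*(n(1) - 1) = 113972*(1 - 1) = 113972*0 = 0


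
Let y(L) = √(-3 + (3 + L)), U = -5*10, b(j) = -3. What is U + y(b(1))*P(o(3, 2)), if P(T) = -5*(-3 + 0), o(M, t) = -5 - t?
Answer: -50 + 15*I*√3 ≈ -50.0 + 25.981*I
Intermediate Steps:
P(T) = 15 (P(T) = -5*(-3) = 15)
U = -50
y(L) = √L
U + y(b(1))*P(o(3, 2)) = -50 + √(-3)*15 = -50 + (I*√3)*15 = -50 + 15*I*√3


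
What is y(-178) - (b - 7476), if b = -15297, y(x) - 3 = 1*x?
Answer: 22598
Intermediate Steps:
y(x) = 3 + x (y(x) = 3 + 1*x = 3 + x)
y(-178) - (b - 7476) = (3 - 178) - (-15297 - 7476) = -175 - 1*(-22773) = -175 + 22773 = 22598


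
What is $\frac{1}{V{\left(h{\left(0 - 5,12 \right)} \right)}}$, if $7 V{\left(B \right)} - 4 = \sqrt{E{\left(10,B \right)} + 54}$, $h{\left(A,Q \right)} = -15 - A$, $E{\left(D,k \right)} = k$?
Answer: $-1 + \frac{\sqrt{11}}{2} \approx 0.65831$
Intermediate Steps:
$V{\left(B \right)} = \frac{4}{7} + \frac{\sqrt{54 + B}}{7}$ ($V{\left(B \right)} = \frac{4}{7} + \frac{\sqrt{B + 54}}{7} = \frac{4}{7} + \frac{\sqrt{54 + B}}{7}$)
$\frac{1}{V{\left(h{\left(0 - 5,12 \right)} \right)}} = \frac{1}{\frac{4}{7} + \frac{\sqrt{54 - 10}}{7}} = \frac{1}{\frac{4}{7} + \frac{\sqrt{44}}{7}} = \frac{1}{\frac{4}{7} + \frac{2 \sqrt{11}}{7}}$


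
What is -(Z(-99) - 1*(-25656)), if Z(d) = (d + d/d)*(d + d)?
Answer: -45060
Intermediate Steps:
Z(d) = 2*d*(1 + d) (Z(d) = (d + 1)*(2*d) = (1 + d)*(2*d) = 2*d*(1 + d))
-(Z(-99) - 1*(-25656)) = -(2*(-99)*(1 - 99) - 1*(-25656)) = -(2*(-99)*(-98) + 25656) = -(19404 + 25656) = -1*45060 = -45060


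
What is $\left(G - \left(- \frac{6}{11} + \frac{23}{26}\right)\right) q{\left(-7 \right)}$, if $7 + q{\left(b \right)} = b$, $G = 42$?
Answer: $- \frac{83405}{143} \approx -583.25$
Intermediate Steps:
$q{\left(b \right)} = -7 + b$
$\left(G - \left(- \frac{6}{11} + \frac{23}{26}\right)\right) q{\left(-7 \right)} = \left(42 - \left(- \frac{6}{11} + \frac{23}{26}\right)\right) \left(-7 - 7\right) = \left(42 - \frac{97}{286}\right) \left(-14\right) = \frac{11915}{286} \left(-14\right) = - \frac{83405}{143}$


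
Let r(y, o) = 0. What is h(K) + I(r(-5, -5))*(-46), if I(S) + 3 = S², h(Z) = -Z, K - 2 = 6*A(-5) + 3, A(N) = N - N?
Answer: 133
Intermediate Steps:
A(N) = 0
K = 5 (K = 2 + (6*0 + 3) = 2 + (0 + 3) = 2 + 3 = 5)
I(S) = -3 + S²
h(K) + I(r(-5, -5))*(-46) = -1*5 + (-3 + 0²)*(-46) = -5 + (-3 + 0)*(-46) = -5 - 3*(-46) = -5 + 138 = 133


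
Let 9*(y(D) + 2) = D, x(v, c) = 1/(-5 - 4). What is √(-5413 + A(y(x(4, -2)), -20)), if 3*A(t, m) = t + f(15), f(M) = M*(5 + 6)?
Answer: I*√3906471/27 ≈ 73.203*I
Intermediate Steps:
x(v, c) = -⅑ (x(v, c) = 1/(-9) = -⅑)
f(M) = 11*M (f(M) = M*11 = 11*M)
y(D) = -2 + D/9
A(t, m) = 55 + t/3 (A(t, m) = (t + 11*15)/3 = (t + 165)/3 = (165 + t)/3 = 55 + t/3)
√(-5413 + A(y(x(4, -2)), -20)) = √(-5413 + (55 + (-2 + (⅑)*(-⅑))/3)) = √(-5413 + (55 + (-2 - 1/81)/3)) = √(-5413 + (55 + (⅓)*(-163/81))) = √(-5413 + (55 - 163/243)) = √(-5413 + 13202/243) = √(-1302157/243) = I*√3906471/27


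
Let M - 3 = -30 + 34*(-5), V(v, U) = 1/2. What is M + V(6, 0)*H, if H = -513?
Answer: -907/2 ≈ -453.50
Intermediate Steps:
V(v, U) = ½
M = -197 (M = 3 + (-30 + 34*(-5)) = 3 + (-30 - 170) = 3 - 200 = -197)
M + V(6, 0)*H = -197 + (½)*(-513) = -197 - 513/2 = -907/2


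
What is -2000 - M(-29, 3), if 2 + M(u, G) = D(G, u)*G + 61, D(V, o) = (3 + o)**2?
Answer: -4087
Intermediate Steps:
M(u, G) = 59 + G*(3 + u)**2 (M(u, G) = -2 + ((3 + u)**2*G + 61) = -2 + (G*(3 + u)**2 + 61) = -2 + (61 + G*(3 + u)**2) = 59 + G*(3 + u)**2)
-2000 - M(-29, 3) = -2000 - (59 + 3*(3 - 29)**2) = -2000 - (59 + 3*(-26)**2) = -2000 - (59 + 3*676) = -2000 - (59 + 2028) = -2000 - 1*2087 = -2000 - 2087 = -4087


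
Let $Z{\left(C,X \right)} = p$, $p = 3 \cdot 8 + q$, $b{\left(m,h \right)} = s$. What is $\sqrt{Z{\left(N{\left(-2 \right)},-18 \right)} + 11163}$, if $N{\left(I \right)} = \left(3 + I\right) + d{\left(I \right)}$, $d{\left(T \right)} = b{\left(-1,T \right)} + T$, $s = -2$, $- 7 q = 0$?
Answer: $3 \sqrt{1243} \approx 105.77$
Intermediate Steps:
$q = 0$ ($q = \left(- \frac{1}{7}\right) 0 = 0$)
$b{\left(m,h \right)} = -2$
$d{\left(T \right)} = -2 + T$
$p = 24$ ($p = 3 \cdot 8 + 0 = 24 + 0 = 24$)
$N{\left(I \right)} = 1 + 2 I$ ($N{\left(I \right)} = \left(3 + I\right) + \left(-2 + I\right) = 1 + 2 I$)
$Z{\left(C,X \right)} = 24$
$\sqrt{Z{\left(N{\left(-2 \right)},-18 \right)} + 11163} = \sqrt{24 + 11163} = \sqrt{11187} = 3 \sqrt{1243}$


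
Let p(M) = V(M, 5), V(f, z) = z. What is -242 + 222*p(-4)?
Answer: 868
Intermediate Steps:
p(M) = 5
-242 + 222*p(-4) = -242 + 222*5 = -242 + 1110 = 868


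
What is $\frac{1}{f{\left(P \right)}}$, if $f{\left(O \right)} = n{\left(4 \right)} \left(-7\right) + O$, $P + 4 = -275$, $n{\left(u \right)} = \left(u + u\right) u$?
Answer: $- \frac{1}{503} \approx -0.0019881$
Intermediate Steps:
$n{\left(u \right)} = 2 u^{2}$ ($n{\left(u \right)} = 2 u u = 2 u^{2}$)
$P = -279$ ($P = -4 - 275 = -279$)
$f{\left(O \right)} = -224 + O$ ($f{\left(O \right)} = 2 \cdot 4^{2} \left(-7\right) + O = 2 \cdot 16 \left(-7\right) + O = 32 \left(-7\right) + O = -224 + O$)
$\frac{1}{f{\left(P \right)}} = \frac{1}{-224 - 279} = \frac{1}{-503} = - \frac{1}{503}$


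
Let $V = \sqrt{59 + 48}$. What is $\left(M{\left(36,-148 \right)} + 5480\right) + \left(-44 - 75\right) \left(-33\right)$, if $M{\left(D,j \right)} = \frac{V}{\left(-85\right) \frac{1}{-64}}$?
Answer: $9407 + \frac{64 \sqrt{107}}{85} \approx 9414.8$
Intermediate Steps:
$V = \sqrt{107} \approx 10.344$
$M{\left(D,j \right)} = \frac{64 \sqrt{107}}{85}$ ($M{\left(D,j \right)} = \frac{\sqrt{107}}{\left(-85\right) \frac{1}{-64}} = \frac{\sqrt{107}}{\left(-85\right) \left(- \frac{1}{64}\right)} = \frac{\sqrt{107}}{\frac{85}{64}} = \sqrt{107} \cdot \frac{64}{85} = \frac{64 \sqrt{107}}{85}$)
$\left(M{\left(36,-148 \right)} + 5480\right) + \left(-44 - 75\right) \left(-33\right) = \left(\frac{64 \sqrt{107}}{85} + 5480\right) + \left(-44 - 75\right) \left(-33\right) = \left(5480 + \frac{64 \sqrt{107}}{85}\right) - -3927 = \left(5480 + \frac{64 \sqrt{107}}{85}\right) + 3927 = 9407 + \frac{64 \sqrt{107}}{85}$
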